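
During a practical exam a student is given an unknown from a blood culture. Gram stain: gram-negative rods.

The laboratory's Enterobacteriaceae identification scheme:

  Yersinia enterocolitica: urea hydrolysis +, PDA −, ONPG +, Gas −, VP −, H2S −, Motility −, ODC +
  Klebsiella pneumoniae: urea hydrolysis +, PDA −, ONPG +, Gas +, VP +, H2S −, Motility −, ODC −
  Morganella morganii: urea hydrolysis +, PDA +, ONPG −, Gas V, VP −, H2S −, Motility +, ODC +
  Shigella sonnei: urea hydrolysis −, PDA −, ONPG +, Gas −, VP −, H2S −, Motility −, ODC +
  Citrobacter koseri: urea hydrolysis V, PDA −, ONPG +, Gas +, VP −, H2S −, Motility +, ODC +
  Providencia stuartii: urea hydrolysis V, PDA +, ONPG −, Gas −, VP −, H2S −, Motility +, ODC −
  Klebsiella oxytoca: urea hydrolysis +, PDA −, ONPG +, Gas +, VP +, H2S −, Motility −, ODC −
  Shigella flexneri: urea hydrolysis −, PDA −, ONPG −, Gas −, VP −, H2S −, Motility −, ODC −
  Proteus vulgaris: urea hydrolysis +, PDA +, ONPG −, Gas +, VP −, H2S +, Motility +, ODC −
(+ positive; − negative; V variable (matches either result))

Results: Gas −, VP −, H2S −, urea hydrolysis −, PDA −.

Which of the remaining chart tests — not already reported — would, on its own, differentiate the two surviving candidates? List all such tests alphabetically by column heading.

ODC, ONPG

VP −: excludes Klebsiella pneumoniae, Klebsiella oxytoca — 7 left.
Gas −: excludes Citrobacter koseri, Proteus vulgaris — 5 left.
PDA −: excludes Morganella morganii, Providencia stuartii — 3 left.
H2S −: all 3 remaining candidates are consistent.
urea hydrolysis −: excludes Yersinia enterocolitica — 2 left.
Two candidates remain: Shigella flexneri and Shigella sonnei.
  ONPG: Shigella flexneri −, Shigella sonnei + — discriminates.
  Motility: − vs − — same for both, does not separate.
  ODC: Shigella flexneri −, Shigella sonnei + — discriminates.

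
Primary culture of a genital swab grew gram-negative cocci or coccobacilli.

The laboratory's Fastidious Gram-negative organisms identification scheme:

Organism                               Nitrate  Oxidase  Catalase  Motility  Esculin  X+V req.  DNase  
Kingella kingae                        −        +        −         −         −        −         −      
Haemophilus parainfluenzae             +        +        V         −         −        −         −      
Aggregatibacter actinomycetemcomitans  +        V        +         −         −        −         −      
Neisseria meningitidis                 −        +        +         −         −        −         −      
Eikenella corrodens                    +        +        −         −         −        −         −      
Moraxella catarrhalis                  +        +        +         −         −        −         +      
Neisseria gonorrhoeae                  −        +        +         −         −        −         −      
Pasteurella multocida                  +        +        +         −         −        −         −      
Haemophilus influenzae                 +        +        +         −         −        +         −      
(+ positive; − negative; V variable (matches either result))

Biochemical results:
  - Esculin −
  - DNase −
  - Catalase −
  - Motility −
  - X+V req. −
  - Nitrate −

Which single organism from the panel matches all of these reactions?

Kingella kingae

Motility −: all 9 remaining candidates are consistent.
Catalase −: excludes 6 organisms — 3 left.
X+V req. −: all 3 remaining candidates are consistent.
DNase −: all 3 remaining candidates are consistent.
Esculin −: all 3 remaining candidates are consistent.
Nitrate −: excludes Haemophilus parainfluenzae, Eikenella corrodens — 1 left.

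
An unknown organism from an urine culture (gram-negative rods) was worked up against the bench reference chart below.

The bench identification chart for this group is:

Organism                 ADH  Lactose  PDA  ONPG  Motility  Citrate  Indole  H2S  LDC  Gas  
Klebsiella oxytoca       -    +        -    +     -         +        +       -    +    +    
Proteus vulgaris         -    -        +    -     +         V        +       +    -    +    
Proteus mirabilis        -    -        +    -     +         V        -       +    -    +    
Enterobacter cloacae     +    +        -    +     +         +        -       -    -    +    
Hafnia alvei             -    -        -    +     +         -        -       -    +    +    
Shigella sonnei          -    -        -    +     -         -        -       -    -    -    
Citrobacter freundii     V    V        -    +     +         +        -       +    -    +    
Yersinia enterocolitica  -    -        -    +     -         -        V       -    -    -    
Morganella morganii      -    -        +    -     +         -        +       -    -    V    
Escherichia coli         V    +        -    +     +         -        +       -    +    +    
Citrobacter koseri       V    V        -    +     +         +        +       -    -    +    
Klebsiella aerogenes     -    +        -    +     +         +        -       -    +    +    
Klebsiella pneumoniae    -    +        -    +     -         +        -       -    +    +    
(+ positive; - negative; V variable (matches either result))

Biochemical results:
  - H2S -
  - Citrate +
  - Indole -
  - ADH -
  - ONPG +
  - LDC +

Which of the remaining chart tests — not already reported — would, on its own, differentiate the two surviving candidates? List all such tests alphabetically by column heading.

ONPG +: excludes Proteus vulgaris, Proteus mirabilis, Morganella morganii — 10 left.
ADH -: excludes Enterobacter cloacae — 9 left.
LDC +: excludes Shigella sonnei, Citrobacter freundii, Yersinia enterocolitica, Citrobacter koseri — 5 left.
Indole -: excludes Klebsiella oxytoca, Escherichia coli — 3 left.
H2S -: all 3 remaining candidates are consistent.
Citrate +: excludes Hafnia alvei — 2 left.
Two candidates remain: Klebsiella aerogenes and Klebsiella pneumoniae.
  Lactose: + vs + — same for both, does not separate.
  PDA: - vs - — same for both, does not separate.
  Motility: Klebsiella aerogenes +, Klebsiella pneumoniae - — discriminates.
  Gas: + vs + — same for both, does not separate.

Motility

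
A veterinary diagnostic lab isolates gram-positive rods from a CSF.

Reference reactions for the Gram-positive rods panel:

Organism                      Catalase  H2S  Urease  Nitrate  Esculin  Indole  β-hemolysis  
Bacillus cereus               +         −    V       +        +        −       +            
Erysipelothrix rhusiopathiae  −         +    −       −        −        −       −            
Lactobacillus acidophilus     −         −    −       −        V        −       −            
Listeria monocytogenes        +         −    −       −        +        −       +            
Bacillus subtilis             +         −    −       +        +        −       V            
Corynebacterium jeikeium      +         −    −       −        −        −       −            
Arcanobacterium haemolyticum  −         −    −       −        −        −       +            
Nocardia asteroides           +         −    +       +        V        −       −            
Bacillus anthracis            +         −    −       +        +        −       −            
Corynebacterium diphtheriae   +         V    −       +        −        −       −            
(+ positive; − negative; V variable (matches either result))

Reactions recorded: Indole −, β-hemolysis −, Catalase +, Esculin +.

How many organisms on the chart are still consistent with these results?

3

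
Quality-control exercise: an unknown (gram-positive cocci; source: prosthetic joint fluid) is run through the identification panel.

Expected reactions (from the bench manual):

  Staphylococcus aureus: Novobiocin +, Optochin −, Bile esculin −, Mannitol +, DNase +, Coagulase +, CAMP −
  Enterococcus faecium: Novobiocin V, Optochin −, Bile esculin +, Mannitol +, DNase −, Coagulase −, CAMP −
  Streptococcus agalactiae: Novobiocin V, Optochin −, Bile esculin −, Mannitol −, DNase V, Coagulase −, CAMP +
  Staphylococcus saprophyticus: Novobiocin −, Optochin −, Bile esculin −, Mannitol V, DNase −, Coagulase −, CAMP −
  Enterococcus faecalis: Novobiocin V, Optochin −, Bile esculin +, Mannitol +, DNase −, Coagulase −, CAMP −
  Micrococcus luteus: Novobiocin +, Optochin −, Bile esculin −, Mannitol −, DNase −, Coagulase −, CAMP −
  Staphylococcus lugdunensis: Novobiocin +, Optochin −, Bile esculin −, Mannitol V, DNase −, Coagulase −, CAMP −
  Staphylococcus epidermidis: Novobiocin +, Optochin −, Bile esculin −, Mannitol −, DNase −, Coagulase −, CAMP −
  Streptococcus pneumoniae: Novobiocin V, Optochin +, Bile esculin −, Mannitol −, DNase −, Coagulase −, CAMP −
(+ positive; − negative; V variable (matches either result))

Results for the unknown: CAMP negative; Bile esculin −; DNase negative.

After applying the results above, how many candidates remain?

5

DNase −: excludes Staphylococcus aureus — 8 left.
Bile esculin −: excludes Enterococcus faecium, Enterococcus faecalis — 6 left.
CAMP −: excludes Streptococcus agalactiae — 5 left.
Still consistent: Micrococcus luteus, Staphylococcus epidermidis, Staphylococcus lugdunensis, Staphylococcus saprophyticus, Streptococcus pneumoniae.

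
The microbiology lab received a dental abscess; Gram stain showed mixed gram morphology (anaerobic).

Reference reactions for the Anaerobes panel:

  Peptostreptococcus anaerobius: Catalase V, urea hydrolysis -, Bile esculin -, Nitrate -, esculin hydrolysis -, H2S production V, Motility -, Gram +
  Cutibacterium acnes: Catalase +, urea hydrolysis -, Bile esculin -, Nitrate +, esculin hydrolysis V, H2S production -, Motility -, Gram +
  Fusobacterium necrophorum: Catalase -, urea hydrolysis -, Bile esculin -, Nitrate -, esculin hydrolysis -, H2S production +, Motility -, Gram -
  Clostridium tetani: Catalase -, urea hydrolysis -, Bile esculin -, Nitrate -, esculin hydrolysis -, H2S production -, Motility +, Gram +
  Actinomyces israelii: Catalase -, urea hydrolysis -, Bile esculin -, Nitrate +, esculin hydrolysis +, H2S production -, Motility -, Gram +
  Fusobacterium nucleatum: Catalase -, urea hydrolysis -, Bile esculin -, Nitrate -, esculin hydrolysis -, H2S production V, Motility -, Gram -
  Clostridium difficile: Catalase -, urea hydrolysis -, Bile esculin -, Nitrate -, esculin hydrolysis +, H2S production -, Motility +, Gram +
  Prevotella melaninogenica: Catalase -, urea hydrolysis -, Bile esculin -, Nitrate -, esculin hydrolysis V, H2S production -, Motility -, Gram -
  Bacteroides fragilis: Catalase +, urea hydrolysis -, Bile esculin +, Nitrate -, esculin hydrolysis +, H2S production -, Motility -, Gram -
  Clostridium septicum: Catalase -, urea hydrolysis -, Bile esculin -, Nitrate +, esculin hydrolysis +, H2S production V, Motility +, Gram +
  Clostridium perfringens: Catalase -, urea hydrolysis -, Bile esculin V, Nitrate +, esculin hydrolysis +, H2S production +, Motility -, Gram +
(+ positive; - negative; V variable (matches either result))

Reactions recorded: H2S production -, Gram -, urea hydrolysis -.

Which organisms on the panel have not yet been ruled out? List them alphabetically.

H2S production -: excludes Fusobacterium necrophorum, Clostridium perfringens — 9 left.
Gram -: excludes 6 organisms — 3 left.
urea hydrolysis -: all 3 remaining candidates are consistent.

Bacteroides fragilis, Fusobacterium nucleatum, Prevotella melaninogenica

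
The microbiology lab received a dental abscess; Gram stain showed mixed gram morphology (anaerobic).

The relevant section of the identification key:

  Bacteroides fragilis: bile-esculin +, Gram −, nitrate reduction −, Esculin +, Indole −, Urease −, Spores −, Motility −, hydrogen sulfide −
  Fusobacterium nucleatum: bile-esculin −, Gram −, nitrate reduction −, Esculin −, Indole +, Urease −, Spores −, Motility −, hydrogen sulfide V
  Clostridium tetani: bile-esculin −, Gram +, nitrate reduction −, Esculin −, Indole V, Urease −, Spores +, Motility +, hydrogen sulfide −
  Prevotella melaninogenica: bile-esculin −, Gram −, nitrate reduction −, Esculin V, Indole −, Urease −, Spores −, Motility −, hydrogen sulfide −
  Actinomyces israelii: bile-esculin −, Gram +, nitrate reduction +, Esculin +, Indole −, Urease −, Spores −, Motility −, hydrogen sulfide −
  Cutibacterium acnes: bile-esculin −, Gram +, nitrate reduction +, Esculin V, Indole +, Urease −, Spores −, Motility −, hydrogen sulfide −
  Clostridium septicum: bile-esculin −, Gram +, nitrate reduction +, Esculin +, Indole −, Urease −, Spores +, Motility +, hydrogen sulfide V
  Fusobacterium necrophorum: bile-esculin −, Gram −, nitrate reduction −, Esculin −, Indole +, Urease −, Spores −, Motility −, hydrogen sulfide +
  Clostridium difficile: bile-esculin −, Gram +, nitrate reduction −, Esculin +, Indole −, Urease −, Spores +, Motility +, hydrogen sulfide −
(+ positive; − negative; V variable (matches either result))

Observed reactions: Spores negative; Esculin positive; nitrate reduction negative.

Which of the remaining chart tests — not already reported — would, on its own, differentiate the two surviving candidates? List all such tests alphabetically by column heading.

bile-esculin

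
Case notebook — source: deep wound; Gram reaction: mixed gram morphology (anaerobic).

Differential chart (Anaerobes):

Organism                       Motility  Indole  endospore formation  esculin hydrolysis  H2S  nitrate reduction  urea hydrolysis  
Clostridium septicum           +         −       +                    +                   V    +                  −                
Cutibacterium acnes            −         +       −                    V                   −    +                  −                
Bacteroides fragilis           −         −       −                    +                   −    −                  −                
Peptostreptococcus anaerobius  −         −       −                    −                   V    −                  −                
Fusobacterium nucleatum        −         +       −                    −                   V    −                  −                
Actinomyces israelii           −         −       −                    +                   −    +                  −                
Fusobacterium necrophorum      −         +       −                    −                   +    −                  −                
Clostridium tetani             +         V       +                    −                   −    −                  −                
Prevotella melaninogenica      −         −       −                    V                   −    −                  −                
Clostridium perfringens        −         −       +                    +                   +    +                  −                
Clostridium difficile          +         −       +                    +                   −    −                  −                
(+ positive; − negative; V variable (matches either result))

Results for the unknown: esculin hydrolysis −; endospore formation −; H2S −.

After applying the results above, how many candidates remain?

4

endospore formation −: excludes Clostridium septicum, Clostridium tetani, Clostridium perfringens, Clostridium difficile — 7 left.
H2S −: excludes Fusobacterium necrophorum — 6 left.
esculin hydrolysis −: excludes Bacteroides fragilis, Actinomyces israelii — 4 left.
Still consistent: Cutibacterium acnes, Fusobacterium nucleatum, Peptostreptococcus anaerobius, Prevotella melaninogenica.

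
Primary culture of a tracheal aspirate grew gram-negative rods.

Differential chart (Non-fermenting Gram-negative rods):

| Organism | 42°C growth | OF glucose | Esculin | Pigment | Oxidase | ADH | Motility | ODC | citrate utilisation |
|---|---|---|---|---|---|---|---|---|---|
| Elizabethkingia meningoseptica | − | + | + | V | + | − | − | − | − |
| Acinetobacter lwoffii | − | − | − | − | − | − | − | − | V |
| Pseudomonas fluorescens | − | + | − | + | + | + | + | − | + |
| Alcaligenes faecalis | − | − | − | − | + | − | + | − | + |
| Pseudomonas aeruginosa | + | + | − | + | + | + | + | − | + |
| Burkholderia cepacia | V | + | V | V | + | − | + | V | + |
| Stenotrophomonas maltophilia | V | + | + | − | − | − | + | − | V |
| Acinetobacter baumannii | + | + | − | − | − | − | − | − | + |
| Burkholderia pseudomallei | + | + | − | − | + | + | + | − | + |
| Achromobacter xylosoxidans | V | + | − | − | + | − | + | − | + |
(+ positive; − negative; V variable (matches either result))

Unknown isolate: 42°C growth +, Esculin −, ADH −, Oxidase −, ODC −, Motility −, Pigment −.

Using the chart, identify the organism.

Acinetobacter baumannii

ADH −: excludes Pseudomonas fluorescens, Pseudomonas aeruginosa, Burkholderia pseudomallei — 7 left.
Oxidase −: excludes Elizabethkingia meningoseptica, Alcaligenes faecalis, Burkholderia cepacia, Achromobacter xylosoxidans — 3 left.
ODC −: all 3 remaining candidates are consistent.
Pigment −: all 3 remaining candidates are consistent.
Esculin −: excludes Stenotrophomonas maltophilia — 2 left.
Motility −: all 2 remaining candidates are consistent.
42°C growth +: excludes Acinetobacter lwoffii — 1 left.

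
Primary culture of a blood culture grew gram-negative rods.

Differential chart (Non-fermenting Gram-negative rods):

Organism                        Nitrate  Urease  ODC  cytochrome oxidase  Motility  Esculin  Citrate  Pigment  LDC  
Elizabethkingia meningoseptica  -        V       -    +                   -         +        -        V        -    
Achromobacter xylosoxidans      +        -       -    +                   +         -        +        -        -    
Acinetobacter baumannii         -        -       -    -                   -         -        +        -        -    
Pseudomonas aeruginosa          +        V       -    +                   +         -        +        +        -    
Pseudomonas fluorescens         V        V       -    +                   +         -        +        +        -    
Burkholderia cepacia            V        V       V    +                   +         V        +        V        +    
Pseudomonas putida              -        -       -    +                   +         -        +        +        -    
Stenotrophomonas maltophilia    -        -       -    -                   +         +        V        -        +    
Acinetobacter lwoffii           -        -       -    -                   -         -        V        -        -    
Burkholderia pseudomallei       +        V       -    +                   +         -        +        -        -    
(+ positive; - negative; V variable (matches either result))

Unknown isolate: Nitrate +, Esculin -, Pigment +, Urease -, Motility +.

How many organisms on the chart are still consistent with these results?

3

Nitrate +: excludes 5 organisms — 5 left.
Motility +: all 5 remaining candidates are consistent.
Urease -: all 5 remaining candidates are consistent.
Esculin -: all 5 remaining candidates are consistent.
Pigment +: excludes Achromobacter xylosoxidans, Burkholderia pseudomallei — 3 left.
Still consistent: Burkholderia cepacia, Pseudomonas aeruginosa, Pseudomonas fluorescens.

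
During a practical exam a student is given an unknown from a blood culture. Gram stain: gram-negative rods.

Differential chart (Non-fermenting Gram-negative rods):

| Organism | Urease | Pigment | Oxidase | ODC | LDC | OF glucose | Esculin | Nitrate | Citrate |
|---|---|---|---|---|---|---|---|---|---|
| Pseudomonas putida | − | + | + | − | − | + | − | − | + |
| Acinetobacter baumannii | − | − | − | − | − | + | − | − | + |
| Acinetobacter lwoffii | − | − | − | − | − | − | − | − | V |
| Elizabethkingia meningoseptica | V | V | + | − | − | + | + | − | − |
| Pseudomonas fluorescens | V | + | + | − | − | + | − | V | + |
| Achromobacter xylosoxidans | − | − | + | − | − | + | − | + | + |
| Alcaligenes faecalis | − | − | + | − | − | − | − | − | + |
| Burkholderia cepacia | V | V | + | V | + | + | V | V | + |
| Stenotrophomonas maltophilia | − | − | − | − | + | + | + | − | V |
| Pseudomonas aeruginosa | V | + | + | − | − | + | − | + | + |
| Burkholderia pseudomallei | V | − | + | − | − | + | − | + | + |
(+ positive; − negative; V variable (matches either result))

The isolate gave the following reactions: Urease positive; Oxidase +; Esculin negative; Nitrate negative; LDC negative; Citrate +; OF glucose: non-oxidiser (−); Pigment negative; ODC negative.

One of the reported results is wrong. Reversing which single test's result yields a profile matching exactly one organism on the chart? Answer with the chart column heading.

As reported, no row in the chart matches all 9 reactions.
Reversing Citrate → still no organism matches.
Reversing Oxidase → still no organism matches.
Reversing Urease (to −) → unique match: Alcaligenes faecalis.
Reversing ODC → still no organism matches.
Reversing Pigment → still no organism matches.
Reversing Nitrate → still no organism matches.
Reversing Esculin → still no organism matches.
Reversing LDC → still no organism matches.
Reversing OF glucose → still no organism matches.

Urease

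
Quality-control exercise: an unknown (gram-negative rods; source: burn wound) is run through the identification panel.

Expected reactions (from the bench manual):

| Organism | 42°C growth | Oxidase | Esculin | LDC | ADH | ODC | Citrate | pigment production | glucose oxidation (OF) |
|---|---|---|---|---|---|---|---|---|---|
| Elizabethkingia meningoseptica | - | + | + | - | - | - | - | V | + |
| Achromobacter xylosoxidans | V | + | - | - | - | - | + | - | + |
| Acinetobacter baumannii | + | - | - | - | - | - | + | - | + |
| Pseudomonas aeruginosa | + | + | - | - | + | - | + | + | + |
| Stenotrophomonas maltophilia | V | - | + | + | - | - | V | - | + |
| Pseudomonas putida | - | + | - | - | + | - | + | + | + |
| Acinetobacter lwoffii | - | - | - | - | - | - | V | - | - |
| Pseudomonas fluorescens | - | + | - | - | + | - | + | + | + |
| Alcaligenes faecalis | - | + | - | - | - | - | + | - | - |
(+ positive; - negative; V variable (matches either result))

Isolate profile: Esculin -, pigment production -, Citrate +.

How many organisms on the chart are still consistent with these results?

4

Esculin -: excludes Elizabethkingia meningoseptica, Stenotrophomonas maltophilia — 7 left.
pigment production -: excludes Pseudomonas aeruginosa, Pseudomonas putida, Pseudomonas fluorescens — 4 left.
Citrate +: all 4 remaining candidates are consistent.
Still consistent: Achromobacter xylosoxidans, Acinetobacter baumannii, Acinetobacter lwoffii, Alcaligenes faecalis.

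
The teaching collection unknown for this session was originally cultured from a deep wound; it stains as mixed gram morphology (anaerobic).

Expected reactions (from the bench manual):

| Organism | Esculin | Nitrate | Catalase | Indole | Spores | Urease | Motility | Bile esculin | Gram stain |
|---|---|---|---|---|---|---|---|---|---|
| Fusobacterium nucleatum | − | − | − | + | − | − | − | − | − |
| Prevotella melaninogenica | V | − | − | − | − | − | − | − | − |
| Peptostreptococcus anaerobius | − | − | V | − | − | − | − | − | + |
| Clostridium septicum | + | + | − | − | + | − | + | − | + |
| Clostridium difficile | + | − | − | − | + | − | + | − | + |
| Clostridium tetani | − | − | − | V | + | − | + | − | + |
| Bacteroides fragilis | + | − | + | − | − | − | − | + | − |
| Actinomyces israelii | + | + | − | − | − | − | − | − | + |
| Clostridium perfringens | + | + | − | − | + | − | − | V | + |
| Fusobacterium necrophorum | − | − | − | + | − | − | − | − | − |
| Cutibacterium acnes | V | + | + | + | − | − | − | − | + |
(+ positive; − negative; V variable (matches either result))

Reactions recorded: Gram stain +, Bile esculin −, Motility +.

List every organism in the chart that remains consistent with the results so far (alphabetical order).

Clostridium difficile, Clostridium septicum, Clostridium tetani

Motility +: excludes 8 organisms — 3 left.
Bile esculin −: all 3 remaining candidates are consistent.
Gram stain +: all 3 remaining candidates are consistent.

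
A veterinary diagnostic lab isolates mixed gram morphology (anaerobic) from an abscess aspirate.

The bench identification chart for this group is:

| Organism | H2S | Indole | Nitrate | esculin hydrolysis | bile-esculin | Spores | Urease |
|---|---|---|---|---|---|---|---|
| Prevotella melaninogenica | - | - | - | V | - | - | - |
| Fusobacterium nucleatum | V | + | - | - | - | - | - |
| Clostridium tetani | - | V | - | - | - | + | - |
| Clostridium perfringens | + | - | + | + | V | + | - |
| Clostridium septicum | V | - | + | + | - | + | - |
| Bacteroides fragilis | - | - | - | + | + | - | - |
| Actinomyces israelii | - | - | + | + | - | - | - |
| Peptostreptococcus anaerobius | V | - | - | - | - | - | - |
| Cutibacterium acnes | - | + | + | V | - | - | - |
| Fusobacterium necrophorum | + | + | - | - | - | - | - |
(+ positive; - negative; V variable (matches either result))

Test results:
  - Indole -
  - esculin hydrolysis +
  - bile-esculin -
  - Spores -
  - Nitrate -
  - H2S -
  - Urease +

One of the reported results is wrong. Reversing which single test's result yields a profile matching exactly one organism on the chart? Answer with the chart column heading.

Urease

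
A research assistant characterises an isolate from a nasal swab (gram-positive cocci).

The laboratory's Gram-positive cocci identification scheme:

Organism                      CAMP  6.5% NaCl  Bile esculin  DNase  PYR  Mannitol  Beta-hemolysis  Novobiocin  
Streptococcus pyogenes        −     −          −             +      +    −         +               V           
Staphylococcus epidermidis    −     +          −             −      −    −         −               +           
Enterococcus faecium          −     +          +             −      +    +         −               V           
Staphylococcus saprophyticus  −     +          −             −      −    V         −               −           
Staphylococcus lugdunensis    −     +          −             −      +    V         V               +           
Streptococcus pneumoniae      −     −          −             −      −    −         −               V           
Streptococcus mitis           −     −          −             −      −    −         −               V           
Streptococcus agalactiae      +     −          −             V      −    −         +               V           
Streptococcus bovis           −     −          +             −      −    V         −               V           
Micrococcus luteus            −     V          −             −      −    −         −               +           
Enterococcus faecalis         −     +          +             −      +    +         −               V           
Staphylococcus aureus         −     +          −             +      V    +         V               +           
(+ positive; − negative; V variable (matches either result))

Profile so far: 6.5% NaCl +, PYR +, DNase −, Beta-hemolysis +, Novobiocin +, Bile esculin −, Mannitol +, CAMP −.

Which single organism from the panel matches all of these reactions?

Staphylococcus lugdunensis

Novobiocin +: excludes Staphylococcus saprophyticus — 11 left.
Beta-hemolysis +: excludes 7 organisms — 4 left.
Mannitol +: excludes Streptococcus pyogenes, Streptococcus agalactiae — 2 left.
CAMP −: all 2 remaining candidates are consistent.
Bile esculin −: all 2 remaining candidates are consistent.
DNase −: excludes Staphylococcus aureus — 1 left.
PYR +: the one remaining candidate is consistent.
6.5% NaCl +: the one remaining candidate is consistent.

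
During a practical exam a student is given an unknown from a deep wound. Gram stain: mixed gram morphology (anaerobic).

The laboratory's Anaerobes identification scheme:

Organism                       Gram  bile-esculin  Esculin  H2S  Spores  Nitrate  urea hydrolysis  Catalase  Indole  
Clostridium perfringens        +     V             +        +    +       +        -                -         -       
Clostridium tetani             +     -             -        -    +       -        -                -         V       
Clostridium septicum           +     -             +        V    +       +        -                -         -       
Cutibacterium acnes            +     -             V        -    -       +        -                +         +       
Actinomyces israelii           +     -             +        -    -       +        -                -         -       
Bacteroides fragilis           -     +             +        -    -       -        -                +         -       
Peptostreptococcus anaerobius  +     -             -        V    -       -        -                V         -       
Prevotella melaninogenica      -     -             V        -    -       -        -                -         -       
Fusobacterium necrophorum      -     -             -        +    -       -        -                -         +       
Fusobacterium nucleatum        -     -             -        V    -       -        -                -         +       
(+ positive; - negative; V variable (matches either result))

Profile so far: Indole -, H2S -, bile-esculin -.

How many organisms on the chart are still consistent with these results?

5

bile-esculin -: excludes Bacteroides fragilis — 9 left.
H2S -: excludes Clostridium perfringens, Fusobacterium necrophorum — 7 left.
Indole -: excludes Cutibacterium acnes, Fusobacterium nucleatum — 5 left.
Still consistent: Actinomyces israelii, Clostridium septicum, Clostridium tetani, Peptostreptococcus anaerobius, Prevotella melaninogenica.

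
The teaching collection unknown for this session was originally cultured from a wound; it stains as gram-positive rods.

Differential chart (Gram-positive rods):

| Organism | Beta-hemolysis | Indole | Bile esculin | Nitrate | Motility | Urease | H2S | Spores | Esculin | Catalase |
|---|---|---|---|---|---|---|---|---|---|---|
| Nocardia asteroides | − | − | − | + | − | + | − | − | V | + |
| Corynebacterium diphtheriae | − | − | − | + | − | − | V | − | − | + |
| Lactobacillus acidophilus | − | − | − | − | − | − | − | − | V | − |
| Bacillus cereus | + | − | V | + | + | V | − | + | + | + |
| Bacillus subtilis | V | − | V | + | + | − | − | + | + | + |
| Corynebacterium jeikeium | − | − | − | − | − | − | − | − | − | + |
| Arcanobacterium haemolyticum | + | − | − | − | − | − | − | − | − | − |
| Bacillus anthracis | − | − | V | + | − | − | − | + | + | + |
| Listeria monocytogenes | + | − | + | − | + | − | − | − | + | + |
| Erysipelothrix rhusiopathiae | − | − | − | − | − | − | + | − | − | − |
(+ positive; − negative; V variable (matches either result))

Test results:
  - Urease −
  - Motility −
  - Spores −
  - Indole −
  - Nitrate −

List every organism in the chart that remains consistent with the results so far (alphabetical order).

Arcanobacterium haemolyticum, Corynebacterium jeikeium, Erysipelothrix rhusiopathiae, Lactobacillus acidophilus

Spores −: excludes Bacillus cereus, Bacillus subtilis, Bacillus anthracis — 7 left.
Indole −: all 7 remaining candidates are consistent.
Motility −: excludes Listeria monocytogenes — 6 left.
Urease −: excludes Nocardia asteroides — 5 left.
Nitrate −: excludes Corynebacterium diphtheriae — 4 left.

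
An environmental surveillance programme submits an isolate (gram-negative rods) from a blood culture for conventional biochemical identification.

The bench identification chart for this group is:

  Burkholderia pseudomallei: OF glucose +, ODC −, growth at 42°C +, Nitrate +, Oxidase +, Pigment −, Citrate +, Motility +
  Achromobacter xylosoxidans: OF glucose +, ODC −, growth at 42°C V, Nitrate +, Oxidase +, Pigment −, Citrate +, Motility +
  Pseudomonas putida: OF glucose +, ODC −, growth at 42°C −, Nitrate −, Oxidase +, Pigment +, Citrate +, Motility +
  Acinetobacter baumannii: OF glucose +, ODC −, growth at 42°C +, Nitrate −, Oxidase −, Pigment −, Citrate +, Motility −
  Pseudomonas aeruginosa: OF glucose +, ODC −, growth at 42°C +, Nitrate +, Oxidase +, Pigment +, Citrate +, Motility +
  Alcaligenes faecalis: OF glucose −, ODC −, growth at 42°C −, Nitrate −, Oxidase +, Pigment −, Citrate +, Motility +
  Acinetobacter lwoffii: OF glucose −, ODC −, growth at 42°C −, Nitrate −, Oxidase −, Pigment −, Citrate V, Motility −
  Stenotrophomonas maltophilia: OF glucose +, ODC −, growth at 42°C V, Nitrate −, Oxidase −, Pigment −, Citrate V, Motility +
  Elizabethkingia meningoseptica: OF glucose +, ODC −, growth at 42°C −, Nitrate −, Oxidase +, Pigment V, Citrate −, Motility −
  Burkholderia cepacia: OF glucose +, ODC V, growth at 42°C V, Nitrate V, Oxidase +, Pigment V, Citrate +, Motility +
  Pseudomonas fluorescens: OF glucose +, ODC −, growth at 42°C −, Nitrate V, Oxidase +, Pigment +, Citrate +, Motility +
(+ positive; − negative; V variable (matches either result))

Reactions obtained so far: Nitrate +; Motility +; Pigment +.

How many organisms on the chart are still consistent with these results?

3

Pigment +: excludes 6 organisms — 5 left.
Nitrate +: excludes Pseudomonas putida, Elizabethkingia meningoseptica — 3 left.
Motility +: all 3 remaining candidates are consistent.
Still consistent: Burkholderia cepacia, Pseudomonas aeruginosa, Pseudomonas fluorescens.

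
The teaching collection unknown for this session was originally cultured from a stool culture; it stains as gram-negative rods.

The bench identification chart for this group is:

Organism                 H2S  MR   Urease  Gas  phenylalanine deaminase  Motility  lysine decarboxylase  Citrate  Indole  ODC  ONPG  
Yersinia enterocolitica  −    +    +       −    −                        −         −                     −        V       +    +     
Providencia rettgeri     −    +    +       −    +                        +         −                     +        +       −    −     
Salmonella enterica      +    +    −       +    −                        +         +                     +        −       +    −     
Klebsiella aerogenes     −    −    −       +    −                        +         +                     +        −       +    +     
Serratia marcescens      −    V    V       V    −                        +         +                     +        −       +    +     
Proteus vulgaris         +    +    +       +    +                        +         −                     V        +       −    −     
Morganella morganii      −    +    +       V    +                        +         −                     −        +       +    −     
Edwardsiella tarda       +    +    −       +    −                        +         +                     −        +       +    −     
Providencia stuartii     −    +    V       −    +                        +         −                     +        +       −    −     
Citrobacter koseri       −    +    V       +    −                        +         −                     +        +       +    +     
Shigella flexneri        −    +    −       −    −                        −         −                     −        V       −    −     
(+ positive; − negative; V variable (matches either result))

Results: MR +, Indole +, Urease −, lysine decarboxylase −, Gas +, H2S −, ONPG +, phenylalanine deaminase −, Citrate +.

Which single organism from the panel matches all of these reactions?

Citrobacter koseri

MR +: excludes Klebsiella aerogenes — 10 left.
Indole +: excludes Salmonella enterica, Serratia marcescens — 8 left.
Citrate +: excludes Yersinia enterocolitica, Morganella morganii, Edwardsiella tarda, Shigella flexneri — 4 left.
ONPG +: excludes Providencia rettgeri, Proteus vulgaris, Providencia stuartii — 1 left.
Gas +: the one remaining candidate is consistent.
H2S −: the one remaining candidate is consistent.
phenylalanine deaminase −: the one remaining candidate is consistent.
Urease −: the one remaining candidate is consistent.
lysine decarboxylase −: the one remaining candidate is consistent.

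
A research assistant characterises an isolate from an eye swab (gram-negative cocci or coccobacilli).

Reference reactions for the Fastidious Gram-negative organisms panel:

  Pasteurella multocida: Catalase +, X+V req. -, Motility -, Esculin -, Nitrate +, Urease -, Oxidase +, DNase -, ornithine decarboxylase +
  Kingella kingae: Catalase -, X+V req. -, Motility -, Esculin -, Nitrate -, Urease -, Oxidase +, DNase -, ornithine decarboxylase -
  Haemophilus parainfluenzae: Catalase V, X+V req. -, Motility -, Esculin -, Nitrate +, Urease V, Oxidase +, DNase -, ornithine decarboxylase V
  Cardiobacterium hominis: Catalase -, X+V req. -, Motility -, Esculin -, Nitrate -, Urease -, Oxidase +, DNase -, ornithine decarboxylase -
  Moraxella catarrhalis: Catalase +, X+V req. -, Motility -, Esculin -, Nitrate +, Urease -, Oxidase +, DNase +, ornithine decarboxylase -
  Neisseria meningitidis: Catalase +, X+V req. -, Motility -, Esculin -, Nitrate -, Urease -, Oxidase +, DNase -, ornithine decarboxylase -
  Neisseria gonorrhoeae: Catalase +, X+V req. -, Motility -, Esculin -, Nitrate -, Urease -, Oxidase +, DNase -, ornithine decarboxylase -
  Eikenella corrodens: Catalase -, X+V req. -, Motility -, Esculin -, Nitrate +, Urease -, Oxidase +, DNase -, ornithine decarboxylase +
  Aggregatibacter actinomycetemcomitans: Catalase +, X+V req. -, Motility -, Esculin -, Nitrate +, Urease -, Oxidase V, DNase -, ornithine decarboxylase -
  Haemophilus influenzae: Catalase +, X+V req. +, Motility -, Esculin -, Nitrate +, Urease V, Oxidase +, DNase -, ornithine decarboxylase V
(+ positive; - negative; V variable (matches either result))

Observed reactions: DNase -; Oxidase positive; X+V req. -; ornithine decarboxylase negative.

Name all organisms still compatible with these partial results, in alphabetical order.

Oxidase +: all 10 remaining candidates are consistent.
ornithine decarboxylase -: excludes Pasteurella multocida, Eikenella corrodens — 8 left.
X+V req. -: excludes Haemophilus influenzae — 7 left.
DNase -: excludes Moraxella catarrhalis — 6 left.

Aggregatibacter actinomycetemcomitans, Cardiobacterium hominis, Haemophilus parainfluenzae, Kingella kingae, Neisseria gonorrhoeae, Neisseria meningitidis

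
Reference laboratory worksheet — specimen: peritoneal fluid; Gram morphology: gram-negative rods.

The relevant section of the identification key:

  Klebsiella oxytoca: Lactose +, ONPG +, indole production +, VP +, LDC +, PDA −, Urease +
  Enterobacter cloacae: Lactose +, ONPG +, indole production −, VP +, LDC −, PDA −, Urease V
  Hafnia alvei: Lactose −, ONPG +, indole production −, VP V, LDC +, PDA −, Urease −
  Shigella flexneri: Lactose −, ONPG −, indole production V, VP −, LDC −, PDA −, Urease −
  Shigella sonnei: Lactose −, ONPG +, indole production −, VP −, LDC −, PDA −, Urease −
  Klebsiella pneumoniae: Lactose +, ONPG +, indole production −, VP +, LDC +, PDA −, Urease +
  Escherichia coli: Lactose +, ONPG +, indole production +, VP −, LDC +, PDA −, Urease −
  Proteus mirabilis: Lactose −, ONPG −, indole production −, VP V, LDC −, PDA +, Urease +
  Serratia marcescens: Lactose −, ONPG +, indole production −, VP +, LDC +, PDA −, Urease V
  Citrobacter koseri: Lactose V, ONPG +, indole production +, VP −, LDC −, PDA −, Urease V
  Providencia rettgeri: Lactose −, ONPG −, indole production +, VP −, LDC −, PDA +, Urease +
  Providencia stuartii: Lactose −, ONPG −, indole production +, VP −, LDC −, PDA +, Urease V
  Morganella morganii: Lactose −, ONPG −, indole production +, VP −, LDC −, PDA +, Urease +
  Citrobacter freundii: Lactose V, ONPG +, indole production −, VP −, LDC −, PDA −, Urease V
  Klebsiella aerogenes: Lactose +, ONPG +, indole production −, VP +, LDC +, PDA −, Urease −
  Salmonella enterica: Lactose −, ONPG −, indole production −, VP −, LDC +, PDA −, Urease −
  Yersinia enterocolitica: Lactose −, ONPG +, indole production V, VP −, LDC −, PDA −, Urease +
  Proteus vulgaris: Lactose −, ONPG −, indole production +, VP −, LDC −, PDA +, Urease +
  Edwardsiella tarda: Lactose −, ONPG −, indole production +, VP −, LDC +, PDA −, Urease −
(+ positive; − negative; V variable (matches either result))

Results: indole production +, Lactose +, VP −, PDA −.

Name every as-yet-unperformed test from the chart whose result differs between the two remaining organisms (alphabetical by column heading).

LDC

Lactose +: excludes 12 organisms — 7 left.
PDA −: all 7 remaining candidates are consistent.
indole production +: excludes Enterobacter cloacae, Klebsiella pneumoniae, Citrobacter freundii, Klebsiella aerogenes — 3 left.
VP −: excludes Klebsiella oxytoca — 2 left.
Two candidates remain: Citrobacter koseri and Escherichia coli.
  ONPG: + vs + — same for both, does not separate.
  LDC: Citrobacter koseri −, Escherichia coli + — discriminates.
  Urease: V vs − — variable for at least one, does not separate.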